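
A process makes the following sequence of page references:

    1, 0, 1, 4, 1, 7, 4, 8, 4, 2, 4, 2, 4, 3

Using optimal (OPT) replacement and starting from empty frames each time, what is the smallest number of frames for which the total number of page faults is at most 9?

2

f=1: 14 faults
f=2: 7 faults
f=3: 7 faults
f=4: 7 faults
f=5: 7 faults
f=6: 7 faults
f=7: 7 faults
Smallest f with faults ≤ 9 is 2.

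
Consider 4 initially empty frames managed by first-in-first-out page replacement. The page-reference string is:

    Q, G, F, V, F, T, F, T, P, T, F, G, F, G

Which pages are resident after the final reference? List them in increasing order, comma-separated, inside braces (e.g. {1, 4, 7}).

{F, G, P, T}

Q → fault, frames (Q)
G → fault, frames (Q G)
F → fault, frames (Q G F)
V → fault, frames (Q G F V)
F → hit
T → fault, evict Q, frames (G F V T)
F → hit
T → hit
P → fault, evict G, frames (F V T P)
T → hit
F → hit
G → fault, evict F, frames (V T P G)
F → fault, evict V, frames (T P G F)
G → hit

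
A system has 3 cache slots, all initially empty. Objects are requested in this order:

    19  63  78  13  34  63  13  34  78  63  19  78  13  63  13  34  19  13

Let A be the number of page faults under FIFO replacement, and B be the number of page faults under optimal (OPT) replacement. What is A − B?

4

Under FIFO: F F F F F F . . F . F . F F . F F F → 13 faults.
Under OPT: F F F F F . . . F . F . . F . F . . → 9 faults.
A − B = 13 − 9 = 4.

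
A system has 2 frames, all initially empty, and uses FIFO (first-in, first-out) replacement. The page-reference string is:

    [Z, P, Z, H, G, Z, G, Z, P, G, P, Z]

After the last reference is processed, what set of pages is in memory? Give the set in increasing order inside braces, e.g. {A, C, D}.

{G, Z}

Z → fault, frames {Z}
P → fault, frames {Z,P}
Z → hit
H → fault, evict Z, frames {P,H}
G → fault, evict P, frames {H,G}
Z → fault, evict H, frames {G,Z}
G → hit
Z → hit
P → fault, evict G, frames {Z,P}
G → fault, evict Z, frames {P,G}
P → hit
Z → fault, evict P, frames {G,Z}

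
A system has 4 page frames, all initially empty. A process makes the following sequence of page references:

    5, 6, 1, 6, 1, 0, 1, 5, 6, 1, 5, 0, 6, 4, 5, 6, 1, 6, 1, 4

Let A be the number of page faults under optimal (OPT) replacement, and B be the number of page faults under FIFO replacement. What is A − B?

-3

Under OPT: F F F . . F . . . . . . . F . . . . . . → 5 faults.
Under FIFO: F F F . . F . . . . . . . F F F F . . . → 8 faults.
A − B = 5 − 8 = -3.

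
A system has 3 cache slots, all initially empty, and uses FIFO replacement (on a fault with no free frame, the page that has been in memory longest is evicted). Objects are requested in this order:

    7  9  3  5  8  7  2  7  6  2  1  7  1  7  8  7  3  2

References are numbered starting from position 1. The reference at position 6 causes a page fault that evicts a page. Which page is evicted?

pos 1: 7 → miss, frames {7}
pos 2: 9 → miss, frames {7,9}
pos 3: 3 → miss, frames {7,9,3}
pos 4: 5 → miss, evict 7, frames {9,3,5}
pos 5: 8 → miss, evict 9, frames {3,5,8}
pos 6: 7 → miss, evict 3, frames {5,8,7}
At position 6, page 3 is evicted.

3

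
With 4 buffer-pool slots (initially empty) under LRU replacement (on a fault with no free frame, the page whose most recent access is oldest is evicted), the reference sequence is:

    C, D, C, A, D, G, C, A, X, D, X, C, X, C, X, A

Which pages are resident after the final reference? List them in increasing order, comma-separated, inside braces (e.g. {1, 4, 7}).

C: miss, frames (C)
D: miss, frames (C D)
C: hit
A: miss, frames (D C A)
D: hit
G: miss, frames (C A D G)
C: hit
A: hit
X: miss, evict D, frames (G C A X)
D: miss, evict G, frames (C A X D)
X: hit
C: hit
X: hit
C: hit
X: hit
A: hit

{A, C, D, X}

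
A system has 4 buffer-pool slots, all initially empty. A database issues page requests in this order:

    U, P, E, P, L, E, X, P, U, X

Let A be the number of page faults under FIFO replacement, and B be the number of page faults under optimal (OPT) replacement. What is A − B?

Under FIFO: F F F . F . F . F . → 6 faults.
Under OPT: F F F . F . F . . . → 5 faults.
A − B = 6 − 5 = 1.

1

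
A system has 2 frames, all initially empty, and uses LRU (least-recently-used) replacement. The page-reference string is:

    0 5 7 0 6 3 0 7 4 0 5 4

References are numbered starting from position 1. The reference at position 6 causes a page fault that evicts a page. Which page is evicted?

0

pos 1: 0 → miss, frames {0}
pos 2: 5 → miss, frames {0,5}
pos 3: 7 → miss, evict 0, frames {5,7}
pos 4: 0 → miss, evict 5, frames {7,0}
pos 5: 6 → miss, evict 7, frames {0,6}
pos 6: 3 → miss, evict 0, frames {6,3}
At position 6, page 0 is evicted.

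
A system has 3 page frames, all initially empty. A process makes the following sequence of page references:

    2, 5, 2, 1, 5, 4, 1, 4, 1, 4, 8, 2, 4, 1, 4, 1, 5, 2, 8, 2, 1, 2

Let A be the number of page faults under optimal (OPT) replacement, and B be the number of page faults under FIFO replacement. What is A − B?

-4

Under OPT: F F . F . F . . . . F . . F . . F . F . . . → 8 faults.
Under FIFO: F F . F . F . . . . F F . F F . F F F . F . → 12 faults.
A − B = 8 − 12 = -4.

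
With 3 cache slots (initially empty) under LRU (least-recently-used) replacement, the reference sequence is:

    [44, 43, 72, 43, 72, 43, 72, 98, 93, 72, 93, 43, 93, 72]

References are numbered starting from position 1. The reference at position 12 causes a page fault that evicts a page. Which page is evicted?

pos 1: 44 → fault, frames {44}
pos 2: 43 → fault, frames {44,43}
pos 3: 72 → fault, frames {44,43,72}
pos 4: 43 → hit
pos 5: 72 → hit
pos 6: 43 → hit
pos 7: 72 → hit
pos 8: 98 → fault, evict 44, frames {43,72,98}
pos 9: 93 → fault, evict 43, frames {72,98,93}
pos 10: 72 → hit
pos 11: 93 → hit
pos 12: 43 → fault, evict 98, frames {72,93,43}
At position 12, page 98 is evicted.

98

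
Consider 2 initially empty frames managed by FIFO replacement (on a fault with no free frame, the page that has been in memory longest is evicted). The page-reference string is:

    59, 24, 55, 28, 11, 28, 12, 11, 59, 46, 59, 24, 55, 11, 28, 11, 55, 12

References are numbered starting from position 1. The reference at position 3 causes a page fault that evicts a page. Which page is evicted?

59

pos 1: 59: miss, frames (59)
pos 2: 24: miss, frames (59 24)
pos 3: 55: miss, evict 59, frames (24 55)
At position 3, page 59 is evicted.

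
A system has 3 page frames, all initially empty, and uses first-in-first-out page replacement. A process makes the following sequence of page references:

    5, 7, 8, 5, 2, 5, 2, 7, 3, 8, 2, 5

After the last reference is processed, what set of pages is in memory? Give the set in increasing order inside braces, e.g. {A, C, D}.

5 -> miss, frames {5}
7 -> miss, frames {5,7}
8 -> miss, frames {5,7,8}
5 -> hit
2 -> miss, evict 5, frames {7,8,2}
5 -> miss, evict 7, frames {8,2,5}
2 -> hit
7 -> miss, evict 8, frames {2,5,7}
3 -> miss, evict 2, frames {5,7,3}
8 -> miss, evict 5, frames {7,3,8}
2 -> miss, evict 7, frames {3,8,2}
5 -> miss, evict 3, frames {8,2,5}

{2, 5, 8}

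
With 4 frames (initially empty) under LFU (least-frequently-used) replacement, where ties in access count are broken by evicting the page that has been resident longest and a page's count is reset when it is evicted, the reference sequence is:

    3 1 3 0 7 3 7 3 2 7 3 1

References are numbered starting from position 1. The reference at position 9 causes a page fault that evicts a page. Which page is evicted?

pos 1: 3: miss, frames (3)
pos 2: 1: miss, frames (3 1)
pos 3: 3: hit
pos 4: 0: miss, frames (3 1 0)
pos 5: 7: miss, frames (3 1 0 7)
pos 6: 3: hit
pos 7: 7: hit
pos 8: 3: hit
pos 9: 2: miss, evict 1, frames (3 0 7 2)
At position 9, page 1 is evicted.

1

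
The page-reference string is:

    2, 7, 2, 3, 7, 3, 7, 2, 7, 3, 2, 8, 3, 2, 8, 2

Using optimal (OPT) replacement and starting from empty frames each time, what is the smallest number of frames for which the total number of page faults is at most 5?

f=1: 16 faults
f=2: 7 faults
f=3: 4 faults
f=4: 4 faults
Smallest f with faults ≤ 5 is 3.

3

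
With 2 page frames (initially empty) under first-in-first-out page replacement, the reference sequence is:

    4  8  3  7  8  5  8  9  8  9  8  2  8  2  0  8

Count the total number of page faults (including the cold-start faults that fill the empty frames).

4: miss, frames {4}
8: miss, frames {4,8}
3: miss, evict 4, frames {8,3}
7: miss, evict 8, frames {3,7}
8: miss, evict 3, frames {7,8}
5: miss, evict 7, frames {8,5}
8: hit
9: miss, evict 8, frames {5,9}
8: miss, evict 5, frames {9,8}
9: hit
8: hit
2: miss, evict 9, frames {8,2}
8: hit
2: hit
0: miss, evict 8, frames {2,0}
8: miss, evict 2, frames {0,8}
Page faults: 11.

11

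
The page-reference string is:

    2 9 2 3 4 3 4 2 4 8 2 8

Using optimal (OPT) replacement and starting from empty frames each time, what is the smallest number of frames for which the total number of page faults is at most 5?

f=1: 12 faults
f=2: 6 faults
f=3: 5 faults
f=4: 5 faults
f=5: 5 faults
Smallest f with faults ≤ 5 is 3.

3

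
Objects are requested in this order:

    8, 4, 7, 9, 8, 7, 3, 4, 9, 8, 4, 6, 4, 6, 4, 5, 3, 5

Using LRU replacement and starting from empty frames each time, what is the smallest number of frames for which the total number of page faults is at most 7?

f=1: 18 faults
f=2: 14 faults
f=3: 12 faults
f=4: 11 faults
f=5: 8 faults
f=6: 7 faults
f=7: 7 faults
Smallest f with faults ≤ 7 is 6.

6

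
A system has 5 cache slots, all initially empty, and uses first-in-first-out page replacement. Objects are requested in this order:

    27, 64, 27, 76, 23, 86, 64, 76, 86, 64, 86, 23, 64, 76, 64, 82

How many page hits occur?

10

27: fault, frames {27}
64: fault, frames {27,64}
27: hit
76: fault, frames {27,64,76}
23: fault, frames {27,64,76,23}
86: fault, frames {27,64,76,23,86}
64: hit
76: hit
86: hit
64: hit
86: hit
23: hit
64: hit
76: hit
64: hit
82: fault, evict 27, frames {64,76,23,86,82}
Hits: 10.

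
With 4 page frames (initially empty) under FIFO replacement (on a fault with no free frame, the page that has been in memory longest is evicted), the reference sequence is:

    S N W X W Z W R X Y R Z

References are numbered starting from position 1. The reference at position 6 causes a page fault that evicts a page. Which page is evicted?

pos 1: S -> fault, frames (S)
pos 2: N -> fault, frames (S N)
pos 3: W -> fault, frames (S N W)
pos 4: X -> fault, frames (S N W X)
pos 5: W -> hit
pos 6: Z -> fault, evict S, frames (N W X Z)
At position 6, page S is evicted.

S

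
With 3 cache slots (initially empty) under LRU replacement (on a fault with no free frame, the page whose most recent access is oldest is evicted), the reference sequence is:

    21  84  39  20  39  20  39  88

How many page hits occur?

3

21 -> fault, frames (21)
84 -> fault, frames (21 84)
39 -> fault, frames (21 84 39)
20 -> fault, evict 21, frames (84 39 20)
39 -> hit
20 -> hit
39 -> hit
88 -> fault, evict 84, frames (20 39 88)
Hits: 3.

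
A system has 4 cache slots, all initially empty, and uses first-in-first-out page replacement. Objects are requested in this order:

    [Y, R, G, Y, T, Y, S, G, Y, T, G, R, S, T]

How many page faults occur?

7

Y → fault, frames (Y)
R → fault, frames (Y R)
G → fault, frames (Y R G)
Y → hit
T → fault, frames (Y R G T)
Y → hit
S → fault, evict Y, frames (R G T S)
G → hit
Y → fault, evict R, frames (G T S Y)
T → hit
G → hit
R → fault, evict G, frames (T S Y R)
S → hit
T → hit
Page faults: 7.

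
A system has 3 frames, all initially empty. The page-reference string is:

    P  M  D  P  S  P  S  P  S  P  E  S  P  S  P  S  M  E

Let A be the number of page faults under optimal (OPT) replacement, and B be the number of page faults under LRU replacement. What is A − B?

Under OPT: F F F . F . . . . . F . . . . . F . → 6 faults.
Under LRU: F F F . F . . . . . F . . . . . F F → 7 faults.
A − B = 6 − 7 = -1.

-1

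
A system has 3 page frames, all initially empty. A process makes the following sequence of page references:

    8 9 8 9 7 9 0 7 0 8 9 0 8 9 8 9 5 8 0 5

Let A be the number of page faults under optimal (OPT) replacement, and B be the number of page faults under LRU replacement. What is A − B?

Under OPT: F F . . F . F . . . F . . . . . F . . . → 6 faults.
Under LRU: F F . . F . F . . F F . . . . . F . F . → 8 faults.
A − B = 6 − 8 = -2.

-2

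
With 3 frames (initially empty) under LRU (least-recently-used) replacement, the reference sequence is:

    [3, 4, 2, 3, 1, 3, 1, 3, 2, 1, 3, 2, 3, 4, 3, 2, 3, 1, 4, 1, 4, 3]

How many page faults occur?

7

3 → miss, frames {3}
4 → miss, frames {3,4}
2 → miss, frames {3,4,2}
3 → hit
1 → miss, evict 4, frames {2,3,1}
3 → hit
1 → hit
3 → hit
2 → hit
1 → hit
3 → hit
2 → hit
3 → hit
4 → miss, evict 1, frames {2,3,4}
3 → hit
2 → hit
3 → hit
1 → miss, evict 4, frames {2,3,1}
4 → miss, evict 2, frames {3,1,4}
1 → hit
4 → hit
3 → hit
Page faults: 7.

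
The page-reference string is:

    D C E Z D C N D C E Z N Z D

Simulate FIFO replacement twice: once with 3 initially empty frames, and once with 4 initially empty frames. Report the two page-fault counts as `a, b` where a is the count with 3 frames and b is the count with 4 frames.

10, 11

3 frames: F F F F F F F . . F F . . F → 10 faults.
4 frames: F F F F . . F F F F F F . F → 11 faults.
11 > 10: adding a frame increased faults — Belady's anomaly.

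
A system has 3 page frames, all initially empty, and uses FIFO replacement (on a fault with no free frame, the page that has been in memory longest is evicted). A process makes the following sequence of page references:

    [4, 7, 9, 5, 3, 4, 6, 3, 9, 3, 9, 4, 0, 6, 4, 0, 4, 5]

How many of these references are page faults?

13

4 → fault, frames (4)
7 → fault, frames (4 7)
9 → fault, frames (4 7 9)
5 → fault, evict 4, frames (7 9 5)
3 → fault, evict 7, frames (9 5 3)
4 → fault, evict 9, frames (5 3 4)
6 → fault, evict 5, frames (3 4 6)
3 → hit
9 → fault, evict 3, frames (4 6 9)
3 → fault, evict 4, frames (6 9 3)
9 → hit
4 → fault, evict 6, frames (9 3 4)
0 → fault, evict 9, frames (3 4 0)
6 → fault, evict 3, frames (4 0 6)
4 → hit
0 → hit
4 → hit
5 → fault, evict 4, frames (0 6 5)
Page faults: 13.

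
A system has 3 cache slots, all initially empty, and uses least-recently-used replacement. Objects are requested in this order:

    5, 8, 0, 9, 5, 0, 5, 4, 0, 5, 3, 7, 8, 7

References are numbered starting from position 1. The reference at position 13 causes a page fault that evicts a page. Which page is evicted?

pos 1: 5 -> fault, frames {5}
pos 2: 8 -> fault, frames {5,8}
pos 3: 0 -> fault, frames {5,8,0}
pos 4: 9 -> fault, evict 5, frames {8,0,9}
pos 5: 5 -> fault, evict 8, frames {0,9,5}
pos 6: 0 -> hit
pos 7: 5 -> hit
pos 8: 4 -> fault, evict 9, frames {0,5,4}
pos 9: 0 -> hit
pos 10: 5 -> hit
pos 11: 3 -> fault, evict 4, frames {0,5,3}
pos 12: 7 -> fault, evict 0, frames {5,3,7}
pos 13: 8 -> fault, evict 5, frames {3,7,8}
At position 13, page 5 is evicted.

5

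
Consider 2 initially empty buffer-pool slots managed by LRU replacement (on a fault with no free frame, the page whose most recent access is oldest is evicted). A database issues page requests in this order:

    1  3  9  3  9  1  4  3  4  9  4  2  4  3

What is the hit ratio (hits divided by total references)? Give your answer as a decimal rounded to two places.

0.36

1 -> miss, frames [1]
3 -> miss, frames [1, 3]
9 -> miss, evict 1, frames [3, 9]
3 -> hit
9 -> hit
1 -> miss, evict 3, frames [9, 1]
4 -> miss, evict 9, frames [1, 4]
3 -> miss, evict 1, frames [4, 3]
4 -> hit
9 -> miss, evict 3, frames [4, 9]
4 -> hit
2 -> miss, evict 9, frames [4, 2]
4 -> hit
3 -> miss, evict 2, frames [4, 3]
Hits: 5 of 14 references → 5/14 = 0.3571.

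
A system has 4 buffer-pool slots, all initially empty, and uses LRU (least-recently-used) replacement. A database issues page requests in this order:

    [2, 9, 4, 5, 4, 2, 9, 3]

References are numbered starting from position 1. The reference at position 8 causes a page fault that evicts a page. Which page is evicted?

pos 1: 2 -> fault, frames [2]
pos 2: 9 -> fault, frames [2, 9]
pos 3: 4 -> fault, frames [2, 9, 4]
pos 4: 5 -> fault, frames [2, 9, 4, 5]
pos 5: 4 -> hit
pos 6: 2 -> hit
pos 7: 9 -> hit
pos 8: 3 -> fault, evict 5, frames [4, 2, 9, 3]
At position 8, page 5 is evicted.

5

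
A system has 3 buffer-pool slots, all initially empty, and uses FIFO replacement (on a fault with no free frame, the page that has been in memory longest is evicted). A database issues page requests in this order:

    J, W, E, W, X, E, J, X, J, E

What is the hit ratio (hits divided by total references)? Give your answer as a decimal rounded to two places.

0.50

J: fault, frames {J}
W: fault, frames {J,W}
E: fault, frames {J,W,E}
W: hit
X: fault, evict J, frames {W,E,X}
E: hit
J: fault, evict W, frames {E,X,J}
X: hit
J: hit
E: hit
Hits: 5 of 10 references → 5/10 = 0.5000.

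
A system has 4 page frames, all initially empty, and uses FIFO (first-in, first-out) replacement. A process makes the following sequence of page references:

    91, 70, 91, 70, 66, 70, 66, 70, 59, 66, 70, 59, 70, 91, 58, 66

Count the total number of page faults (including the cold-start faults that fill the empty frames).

91: fault, frames (91)
70: fault, frames (91 70)
91: hit
70: hit
66: fault, frames (91 70 66)
70: hit
66: hit
70: hit
59: fault, frames (91 70 66 59)
66: hit
70: hit
59: hit
70: hit
91: hit
58: fault, evict 91, frames (70 66 59 58)
66: hit
Page faults: 5.

5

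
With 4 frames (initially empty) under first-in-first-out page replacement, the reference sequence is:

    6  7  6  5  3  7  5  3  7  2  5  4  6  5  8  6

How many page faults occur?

6 -> miss, frames {6}
7 -> miss, frames {6,7}
6 -> hit
5 -> miss, frames {6,7,5}
3 -> miss, frames {6,7,5,3}
7 -> hit
5 -> hit
3 -> hit
7 -> hit
2 -> miss, evict 6, frames {7,5,3,2}
5 -> hit
4 -> miss, evict 7, frames {5,3,2,4}
6 -> miss, evict 5, frames {3,2,4,6}
5 -> miss, evict 3, frames {2,4,6,5}
8 -> miss, evict 2, frames {4,6,5,8}
6 -> hit
Page faults: 9.

9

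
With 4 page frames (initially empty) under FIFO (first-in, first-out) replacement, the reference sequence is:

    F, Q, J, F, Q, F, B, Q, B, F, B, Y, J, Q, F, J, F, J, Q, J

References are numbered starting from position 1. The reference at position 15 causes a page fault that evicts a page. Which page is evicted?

pos 1: F → miss, frames (F)
pos 2: Q → miss, frames (F Q)
pos 3: J → miss, frames (F Q J)
pos 4: F → hit
pos 5: Q → hit
pos 6: F → hit
pos 7: B → miss, frames (F Q J B)
pos 8: Q → hit
pos 9: B → hit
pos 10: F → hit
pos 11: B → hit
pos 12: Y → miss, evict F, frames (Q J B Y)
pos 13: J → hit
pos 14: Q → hit
pos 15: F → miss, evict Q, frames (J B Y F)
At position 15, page Q is evicted.

Q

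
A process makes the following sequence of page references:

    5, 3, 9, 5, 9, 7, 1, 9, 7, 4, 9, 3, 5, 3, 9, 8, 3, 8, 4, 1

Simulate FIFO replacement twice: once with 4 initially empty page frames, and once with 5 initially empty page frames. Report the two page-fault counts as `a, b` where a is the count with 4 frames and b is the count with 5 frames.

12, 11

4 frames: F F F . . F F . . F . F F . F F . . F F → 12 faults.
5 frames: F F F . . F F . . F . . F F F F . . . F → 11 faults.
11 < 12: adding a frame reduced faults, as is typical.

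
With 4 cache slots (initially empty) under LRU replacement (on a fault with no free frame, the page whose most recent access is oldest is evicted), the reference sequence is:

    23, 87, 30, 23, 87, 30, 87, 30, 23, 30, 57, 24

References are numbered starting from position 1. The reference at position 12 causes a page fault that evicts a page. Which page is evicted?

pos 1: 23 → miss, frames (23)
pos 2: 87 → miss, frames (23 87)
pos 3: 30 → miss, frames (23 87 30)
pos 4: 23 → hit
pos 5: 87 → hit
pos 6: 30 → hit
pos 7: 87 → hit
pos 8: 30 → hit
pos 9: 23 → hit
pos 10: 30 → hit
pos 11: 57 → miss, frames (87 23 30 57)
pos 12: 24 → miss, evict 87, frames (23 30 57 24)
At position 12, page 87 is evicted.

87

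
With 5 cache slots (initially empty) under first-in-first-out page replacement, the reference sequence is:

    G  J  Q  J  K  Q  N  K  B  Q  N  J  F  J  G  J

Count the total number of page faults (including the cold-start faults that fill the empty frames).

9

G → fault, frames [G]
J → fault, frames [G, J]
Q → fault, frames [G, J, Q]
J → hit
K → fault, frames [G, J, Q, K]
Q → hit
N → fault, frames [G, J, Q, K, N]
K → hit
B → fault, evict G, frames [J, Q, K, N, B]
Q → hit
N → hit
J → hit
F → fault, evict J, frames [Q, K, N, B, F]
J → fault, evict Q, frames [K, N, B, F, J]
G → fault, evict K, frames [N, B, F, J, G]
J → hit
Page faults: 9.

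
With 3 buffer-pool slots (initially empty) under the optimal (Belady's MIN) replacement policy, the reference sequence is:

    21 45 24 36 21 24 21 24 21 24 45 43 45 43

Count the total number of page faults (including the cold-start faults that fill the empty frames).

6

21 → miss, frames {21}
45 → miss, frames {21,45}
24 → miss, frames {21,45,24}
36 → miss, evict 45, frames {21,24,36}
21 → hit
24 → hit
21 → hit
24 → hit
21 → hit
24 → hit
45 → miss, evict 36, frames {21,24,45}
43 → miss, evict 24, frames {21,45,43}
45 → hit
43 → hit
Page faults: 6.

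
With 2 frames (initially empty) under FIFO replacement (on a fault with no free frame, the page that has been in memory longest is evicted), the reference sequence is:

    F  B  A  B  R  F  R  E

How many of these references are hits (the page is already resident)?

F -> miss, frames {F}
B -> miss, frames {F,B}
A -> miss, evict F, frames {B,A}
B -> hit
R -> miss, evict B, frames {A,R}
F -> miss, evict A, frames {R,F}
R -> hit
E -> miss, evict R, frames {F,E}
Hits: 2.

2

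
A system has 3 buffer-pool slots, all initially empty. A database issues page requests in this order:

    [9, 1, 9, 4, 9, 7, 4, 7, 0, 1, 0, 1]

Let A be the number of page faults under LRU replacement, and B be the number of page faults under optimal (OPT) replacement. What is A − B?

1

Under LRU: F F . F . F . . F F . . → 6 faults.
Under OPT: F F . F . F . . F . . . → 5 faults.
A − B = 6 − 5 = 1.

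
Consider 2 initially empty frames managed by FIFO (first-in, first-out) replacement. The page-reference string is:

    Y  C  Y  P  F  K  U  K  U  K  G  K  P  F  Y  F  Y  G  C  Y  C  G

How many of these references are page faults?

Y → fault, frames (Y)
C → fault, frames (Y C)
Y → hit
P → fault, evict Y, frames (C P)
F → fault, evict C, frames (P F)
K → fault, evict P, frames (F K)
U → fault, evict F, frames (K U)
K → hit
U → hit
K → hit
G → fault, evict K, frames (U G)
K → fault, evict U, frames (G K)
P → fault, evict G, frames (K P)
F → fault, evict K, frames (P F)
Y → fault, evict P, frames (F Y)
F → hit
Y → hit
G → fault, evict F, frames (Y G)
C → fault, evict Y, frames (G C)
Y → fault, evict G, frames (C Y)
C → hit
G → fault, evict C, frames (Y G)
Page faults: 15.

15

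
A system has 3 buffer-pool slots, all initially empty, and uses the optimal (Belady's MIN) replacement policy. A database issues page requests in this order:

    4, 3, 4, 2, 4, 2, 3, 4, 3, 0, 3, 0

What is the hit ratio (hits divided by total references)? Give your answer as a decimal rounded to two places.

0.67

4 -> fault, frames [4]
3 -> fault, frames [4, 3]
4 -> hit
2 -> fault, frames [4, 3, 2]
4 -> hit
2 -> hit
3 -> hit
4 -> hit
3 -> hit
0 -> fault, evict 2, frames [4, 3, 0]
3 -> hit
0 -> hit
Hits: 8 of 12 references → 8/12 = 0.6667.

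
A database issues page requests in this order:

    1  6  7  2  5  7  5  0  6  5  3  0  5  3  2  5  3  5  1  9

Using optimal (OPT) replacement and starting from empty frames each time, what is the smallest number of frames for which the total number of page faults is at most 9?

f=1: 20 faults
f=2: 14 faults
f=3: 10 faults
f=4: 9 faults
f=5: 8 faults
f=6: 8 faults
f=7: 8 faults
f=8: 8 faults
Smallest f with faults ≤ 9 is 4.

4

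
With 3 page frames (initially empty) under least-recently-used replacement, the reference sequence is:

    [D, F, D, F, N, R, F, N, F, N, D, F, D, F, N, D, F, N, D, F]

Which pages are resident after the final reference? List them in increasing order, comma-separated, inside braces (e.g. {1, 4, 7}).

{D, F, N}

D: fault, frames [D]
F: fault, frames [D, F]
D: hit
F: hit
N: fault, frames [D, F, N]
R: fault, evict D, frames [F, N, R]
F: hit
N: hit
F: hit
N: hit
D: fault, evict R, frames [F, N, D]
F: hit
D: hit
F: hit
N: hit
D: hit
F: hit
N: hit
D: hit
F: hit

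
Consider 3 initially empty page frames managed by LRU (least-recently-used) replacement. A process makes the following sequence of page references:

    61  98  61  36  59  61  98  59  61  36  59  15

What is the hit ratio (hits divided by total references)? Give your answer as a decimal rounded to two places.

61 -> fault, frames {61}
98 -> fault, frames {61,98}
61 -> hit
36 -> fault, frames {98,61,36}
59 -> fault, evict 98, frames {61,36,59}
61 -> hit
98 -> fault, evict 36, frames {59,61,98}
59 -> hit
61 -> hit
36 -> fault, evict 98, frames {59,61,36}
59 -> hit
15 -> fault, evict 61, frames {36,59,15}
Hits: 5 of 12 references → 5/12 = 0.4167.

0.42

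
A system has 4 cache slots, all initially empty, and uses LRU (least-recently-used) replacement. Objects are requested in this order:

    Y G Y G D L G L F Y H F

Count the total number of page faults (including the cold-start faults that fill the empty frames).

7

Y -> miss, frames {Y}
G -> miss, frames {Y,G}
Y -> hit
G -> hit
D -> miss, frames {Y,G,D}
L -> miss, frames {Y,G,D,L}
G -> hit
L -> hit
F -> miss, evict Y, frames {D,G,L,F}
Y -> miss, evict D, frames {G,L,F,Y}
H -> miss, evict G, frames {L,F,Y,H}
F -> hit
Page faults: 7.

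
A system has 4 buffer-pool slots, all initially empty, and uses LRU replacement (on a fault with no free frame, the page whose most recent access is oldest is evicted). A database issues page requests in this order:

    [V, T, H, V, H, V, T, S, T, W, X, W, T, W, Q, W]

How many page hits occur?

9

V -> fault, frames {V}
T -> fault, frames {V,T}
H -> fault, frames {V,T,H}
V -> hit
H -> hit
V -> hit
T -> hit
S -> fault, frames {H,V,T,S}
T -> hit
W -> fault, evict H, frames {V,S,T,W}
X -> fault, evict V, frames {S,T,W,X}
W -> hit
T -> hit
W -> hit
Q -> fault, evict S, frames {X,T,W,Q}
W -> hit
Hits: 9.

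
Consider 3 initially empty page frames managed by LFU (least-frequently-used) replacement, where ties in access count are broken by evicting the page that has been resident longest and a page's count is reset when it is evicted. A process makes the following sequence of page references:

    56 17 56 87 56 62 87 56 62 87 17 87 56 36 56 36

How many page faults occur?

6

56 → miss, frames {56}
17 → miss, frames {56,17}
56 → hit
87 → miss, frames {56,17,87}
56 → hit
62 → miss, evict 17, frames {56,87,62}
87 → hit
56 → hit
62 → hit
87 → hit
17 → miss, evict 62, frames {56,87,17}
87 → hit
56 → hit
36 → miss, evict 17, frames {56,87,36}
56 → hit
36 → hit
Page faults: 6.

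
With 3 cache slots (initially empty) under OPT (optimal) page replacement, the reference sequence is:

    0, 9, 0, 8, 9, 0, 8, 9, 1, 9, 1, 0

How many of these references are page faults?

0 → miss, frames [0]
9 → miss, frames [0, 9]
0 → hit
8 → miss, frames [0, 9, 8]
9 → hit
0 → hit
8 → hit
9 → hit
1 → miss, evict 8, frames [0, 9, 1]
9 → hit
1 → hit
0 → hit
Page faults: 4.

4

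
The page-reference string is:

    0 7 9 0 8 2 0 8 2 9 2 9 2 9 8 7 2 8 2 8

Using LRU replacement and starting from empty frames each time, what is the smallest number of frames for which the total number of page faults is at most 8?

3

f=1: 20 faults
f=2: 14 faults
f=3: 8 faults
f=4: 6 faults
f=5: 5 faults
Smallest f with faults ≤ 8 is 3.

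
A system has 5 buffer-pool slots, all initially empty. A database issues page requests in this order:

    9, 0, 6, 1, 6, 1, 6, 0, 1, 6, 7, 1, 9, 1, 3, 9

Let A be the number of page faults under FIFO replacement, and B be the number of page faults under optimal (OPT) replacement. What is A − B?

1

Under FIFO: F F F F . . . . . . F . . . F F → 7 faults.
Under OPT: F F F F . . . . . . F . . . F . → 6 faults.
A − B = 7 − 6 = 1.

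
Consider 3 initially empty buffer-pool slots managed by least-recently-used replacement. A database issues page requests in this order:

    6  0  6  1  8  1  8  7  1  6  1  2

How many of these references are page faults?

6 -> miss, frames (6)
0 -> miss, frames (6 0)
6 -> hit
1 -> miss, frames (0 6 1)
8 -> miss, evict 0, frames (6 1 8)
1 -> hit
8 -> hit
7 -> miss, evict 6, frames (1 8 7)
1 -> hit
6 -> miss, evict 8, frames (7 1 6)
1 -> hit
2 -> miss, evict 7, frames (6 1 2)
Page faults: 7.

7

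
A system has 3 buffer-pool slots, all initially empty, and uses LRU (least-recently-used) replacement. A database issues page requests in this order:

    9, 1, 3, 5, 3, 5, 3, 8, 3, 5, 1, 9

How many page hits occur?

9: fault, frames [9]
1: fault, frames [9, 1]
3: fault, frames [9, 1, 3]
5: fault, evict 9, frames [1, 3, 5]
3: hit
5: hit
3: hit
8: fault, evict 1, frames [5, 3, 8]
3: hit
5: hit
1: fault, evict 8, frames [3, 5, 1]
9: fault, evict 3, frames [5, 1, 9]
Hits: 5.

5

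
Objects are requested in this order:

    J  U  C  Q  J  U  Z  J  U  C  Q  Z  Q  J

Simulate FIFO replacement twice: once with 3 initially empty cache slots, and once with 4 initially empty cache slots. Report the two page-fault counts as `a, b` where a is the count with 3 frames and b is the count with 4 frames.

10, 11

3 frames: F F F F F F F . . F F . . F → 10 faults.
4 frames: F F F F . . F F F F F F . F → 11 faults.
11 > 10: adding a frame increased faults — Belady's anomaly.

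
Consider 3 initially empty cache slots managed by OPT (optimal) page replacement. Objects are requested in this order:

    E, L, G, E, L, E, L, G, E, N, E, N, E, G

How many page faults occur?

E → miss, frames (E)
L → miss, frames (E L)
G → miss, frames (E L G)
E → hit
L → hit
E → hit
L → hit
G → hit
E → hit
N → miss, evict L, frames (E G N)
E → hit
N → hit
E → hit
G → hit
Page faults: 4.

4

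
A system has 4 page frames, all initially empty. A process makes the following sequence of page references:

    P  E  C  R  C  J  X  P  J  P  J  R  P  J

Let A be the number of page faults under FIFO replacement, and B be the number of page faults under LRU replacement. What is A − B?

Under FIFO: F F F F . F F F . . . . . . → 7 faults.
Under LRU: F F F F . F F F . . . F . . → 8 faults.
A − B = 7 − 8 = -1.

-1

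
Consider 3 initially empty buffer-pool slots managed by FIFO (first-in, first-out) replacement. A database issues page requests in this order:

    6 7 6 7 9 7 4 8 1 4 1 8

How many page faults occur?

6

6 -> miss, frames (6)
7 -> miss, frames (6 7)
6 -> hit
7 -> hit
9 -> miss, frames (6 7 9)
7 -> hit
4 -> miss, evict 6, frames (7 9 4)
8 -> miss, evict 7, frames (9 4 8)
1 -> miss, evict 9, frames (4 8 1)
4 -> hit
1 -> hit
8 -> hit
Page faults: 6.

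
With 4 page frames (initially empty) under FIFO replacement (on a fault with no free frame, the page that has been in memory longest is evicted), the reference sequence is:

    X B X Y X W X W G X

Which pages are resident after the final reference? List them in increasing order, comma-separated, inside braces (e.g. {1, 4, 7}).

{G, W, X, Y}

X -> miss, frames (X)
B -> miss, frames (X B)
X -> hit
Y -> miss, frames (X B Y)
X -> hit
W -> miss, frames (X B Y W)
X -> hit
W -> hit
G -> miss, evict X, frames (B Y W G)
X -> miss, evict B, frames (Y W G X)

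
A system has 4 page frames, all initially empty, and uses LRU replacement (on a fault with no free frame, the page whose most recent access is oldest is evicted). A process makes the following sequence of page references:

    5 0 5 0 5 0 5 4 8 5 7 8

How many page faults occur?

5 -> fault, frames {5}
0 -> fault, frames {5,0}
5 -> hit
0 -> hit
5 -> hit
0 -> hit
5 -> hit
4 -> fault, frames {0,5,4}
8 -> fault, frames {0,5,4,8}
5 -> hit
7 -> fault, evict 0, frames {4,8,5,7}
8 -> hit
Page faults: 5.

5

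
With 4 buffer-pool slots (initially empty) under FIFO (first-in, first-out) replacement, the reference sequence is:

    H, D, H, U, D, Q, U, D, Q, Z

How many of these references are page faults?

H -> miss, frames [H]
D -> miss, frames [H, D]
H -> hit
U -> miss, frames [H, D, U]
D -> hit
Q -> miss, frames [H, D, U, Q]
U -> hit
D -> hit
Q -> hit
Z -> miss, evict H, frames [D, U, Q, Z]
Page faults: 5.

5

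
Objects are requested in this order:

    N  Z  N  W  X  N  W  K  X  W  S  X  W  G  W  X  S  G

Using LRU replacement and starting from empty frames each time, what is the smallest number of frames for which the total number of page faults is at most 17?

f=1: 18 faults
f=2: 16 faults
f=3: 10 faults
f=4: 7 faults
f=5: 7 faults
f=6: 7 faults
f=7: 7 faults
Smallest f with faults ≤ 17 is 2.

2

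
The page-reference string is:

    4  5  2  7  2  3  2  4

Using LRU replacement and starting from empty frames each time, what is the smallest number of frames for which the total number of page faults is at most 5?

f=1: 8 faults
f=2: 6 faults
f=3: 6 faults
f=4: 6 faults
f=5: 5 faults
Smallest f with faults ≤ 5 is 5.

5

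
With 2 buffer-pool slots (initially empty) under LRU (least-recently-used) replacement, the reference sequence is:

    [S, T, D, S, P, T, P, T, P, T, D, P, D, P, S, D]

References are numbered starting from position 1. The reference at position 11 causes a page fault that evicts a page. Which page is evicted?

pos 1: S -> fault, frames {S}
pos 2: T -> fault, frames {S,T}
pos 3: D -> fault, evict S, frames {T,D}
pos 4: S -> fault, evict T, frames {D,S}
pos 5: P -> fault, evict D, frames {S,P}
pos 6: T -> fault, evict S, frames {P,T}
pos 7: P -> hit
pos 8: T -> hit
pos 9: P -> hit
pos 10: T -> hit
pos 11: D -> fault, evict P, frames {T,D}
At position 11, page P is evicted.

P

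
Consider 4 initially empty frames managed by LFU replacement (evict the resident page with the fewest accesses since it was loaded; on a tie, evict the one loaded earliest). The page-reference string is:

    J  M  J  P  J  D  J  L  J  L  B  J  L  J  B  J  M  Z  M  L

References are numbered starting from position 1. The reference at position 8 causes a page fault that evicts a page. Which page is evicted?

M

pos 1: J: fault, frames [J]
pos 2: M: fault, frames [J, M]
pos 3: J: hit
pos 4: P: fault, frames [J, M, P]
pos 5: J: hit
pos 6: D: fault, frames [J, M, P, D]
pos 7: J: hit
pos 8: L: fault, evict M, frames [J, P, D, L]
At position 8, page M is evicted.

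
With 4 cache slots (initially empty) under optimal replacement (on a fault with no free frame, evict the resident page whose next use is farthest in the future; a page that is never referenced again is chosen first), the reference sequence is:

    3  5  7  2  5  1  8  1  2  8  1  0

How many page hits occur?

3: fault, frames {3}
5: fault, frames {3,5}
7: fault, frames {3,5,7}
2: fault, frames {3,5,7,2}
5: hit
1: fault, evict 7, frames {3,5,2,1}
8: fault, evict 5, frames {3,2,1,8}
1: hit
2: hit
8: hit
1: hit
0: fault, evict 8, frames {3,2,1,0}
Hits: 5.

5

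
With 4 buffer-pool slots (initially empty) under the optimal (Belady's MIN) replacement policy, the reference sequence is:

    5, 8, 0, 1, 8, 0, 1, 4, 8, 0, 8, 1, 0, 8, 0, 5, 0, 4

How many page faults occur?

6

5 -> fault, frames [5]
8 -> fault, frames [5, 8]
0 -> fault, frames [5, 8, 0]
1 -> fault, frames [5, 8, 0, 1]
8 -> hit
0 -> hit
1 -> hit
4 -> fault, evict 5, frames [8, 0, 1, 4]
8 -> hit
0 -> hit
8 -> hit
1 -> hit
0 -> hit
8 -> hit
0 -> hit
5 -> fault, evict 1, frames [8, 0, 4, 5]
0 -> hit
4 -> hit
Page faults: 6.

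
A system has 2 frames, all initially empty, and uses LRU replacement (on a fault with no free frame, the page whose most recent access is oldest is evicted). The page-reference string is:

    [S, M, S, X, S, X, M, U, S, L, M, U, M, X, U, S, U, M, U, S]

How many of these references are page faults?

14

S -> miss, frames {S}
M -> miss, frames {S,M}
S -> hit
X -> miss, evict M, frames {S,X}
S -> hit
X -> hit
M -> miss, evict S, frames {X,M}
U -> miss, evict X, frames {M,U}
S -> miss, evict M, frames {U,S}
L -> miss, evict U, frames {S,L}
M -> miss, evict S, frames {L,M}
U -> miss, evict L, frames {M,U}
M -> hit
X -> miss, evict U, frames {M,X}
U -> miss, evict M, frames {X,U}
S -> miss, evict X, frames {U,S}
U -> hit
M -> miss, evict S, frames {U,M}
U -> hit
S -> miss, evict M, frames {U,S}
Page faults: 14.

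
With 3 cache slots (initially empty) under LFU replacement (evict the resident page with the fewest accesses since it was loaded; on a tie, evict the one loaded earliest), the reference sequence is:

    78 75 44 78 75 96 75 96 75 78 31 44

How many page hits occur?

78 → miss, frames (78)
75 → miss, frames (78 75)
44 → miss, frames (78 75 44)
78 → hit
75 → hit
96 → miss, evict 44, frames (78 75 96)
75 → hit
96 → hit
75 → hit
78 → hit
31 → miss, evict 96, frames (78 75 31)
44 → miss, evict 31, frames (78 75 44)
Hits: 6.

6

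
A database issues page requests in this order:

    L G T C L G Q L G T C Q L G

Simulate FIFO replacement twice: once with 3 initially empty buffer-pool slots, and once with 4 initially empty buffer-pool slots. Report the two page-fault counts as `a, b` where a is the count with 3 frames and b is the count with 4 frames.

11, 12

3 frames: F F F F F F F . . F F . F F → 11 faults.
4 frames: F F F F . . F F F F F F F F → 12 faults.
12 > 11: adding a frame increased faults — Belady's anomaly.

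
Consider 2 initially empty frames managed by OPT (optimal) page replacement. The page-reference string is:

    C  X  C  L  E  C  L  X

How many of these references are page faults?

C -> miss, frames (C)
X -> miss, frames (C X)
C -> hit
L -> miss, evict X, frames (C L)
E -> miss, evict L, frames (C E)
C -> hit
L -> miss, evict E, frames (C L)
X -> miss, evict L, frames (C X)
Page faults: 6.

6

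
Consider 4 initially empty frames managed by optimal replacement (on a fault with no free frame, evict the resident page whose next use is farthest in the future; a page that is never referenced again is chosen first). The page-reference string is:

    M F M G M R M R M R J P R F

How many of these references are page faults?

M: fault, frames [M]
F: fault, frames [M, F]
M: hit
G: fault, frames [M, F, G]
M: hit
R: fault, frames [M, F, G, R]
M: hit
R: hit
M: hit
R: hit
J: fault, evict G, frames [M, F, R, J]
P: fault, evict J, frames [M, F, R, P]
R: hit
F: hit
Page faults: 6.

6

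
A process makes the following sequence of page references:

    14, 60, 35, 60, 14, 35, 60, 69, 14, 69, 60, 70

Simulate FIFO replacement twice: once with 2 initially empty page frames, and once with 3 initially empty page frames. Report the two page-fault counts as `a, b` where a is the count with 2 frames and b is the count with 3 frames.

9, 7

2 frames: F F F . F . F F F . F F → 9 faults.
3 frames: F F F . . . . F F . F F → 7 faults.
7 < 9: adding a frame reduced faults, as is typical.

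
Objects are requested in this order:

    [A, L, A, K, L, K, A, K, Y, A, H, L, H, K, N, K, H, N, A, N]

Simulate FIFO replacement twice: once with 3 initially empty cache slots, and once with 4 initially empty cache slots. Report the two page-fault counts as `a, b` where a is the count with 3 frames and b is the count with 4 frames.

11, 7

3 frames: F F . F . . . . F F F F . F F . F . F . → 11 faults.
4 frames: F F . F . . . . F . F . . . F . . . F . → 7 faults.
7 < 11: adding a frame reduced faults, as is typical.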